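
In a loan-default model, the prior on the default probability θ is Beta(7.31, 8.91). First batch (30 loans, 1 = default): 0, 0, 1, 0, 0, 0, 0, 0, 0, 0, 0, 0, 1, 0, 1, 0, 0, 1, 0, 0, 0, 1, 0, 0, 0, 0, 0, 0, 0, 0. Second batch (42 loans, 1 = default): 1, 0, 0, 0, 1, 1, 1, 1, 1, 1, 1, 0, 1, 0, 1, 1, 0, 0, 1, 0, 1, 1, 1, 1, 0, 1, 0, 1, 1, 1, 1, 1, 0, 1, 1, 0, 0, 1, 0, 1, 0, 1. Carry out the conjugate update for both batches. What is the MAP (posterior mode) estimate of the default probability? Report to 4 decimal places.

The Beta prior is conjugate to a Binomial/Bernoulli likelihood; the update adds successes to α and failures to β.
After batch 1: Beta(7.31+5, 8.91+25) = Beta(12.31, 33.91).
After batch 2: Beta(12.31+27, 33.91+15) = Beta(39.31, 48.91).
Mode of Beta(a,b) for a,b>1 is (a−1)/(a+b−2) = 38.31/86.22 = 0.4443.

0.4443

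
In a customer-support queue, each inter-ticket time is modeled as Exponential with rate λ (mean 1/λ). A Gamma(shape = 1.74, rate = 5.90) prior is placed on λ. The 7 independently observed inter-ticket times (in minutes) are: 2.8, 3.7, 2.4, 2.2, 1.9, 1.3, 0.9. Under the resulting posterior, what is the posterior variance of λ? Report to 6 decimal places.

0.019631

With a Gamma(shape α, rate β) prior on the exponential rate λ, the posterior after n observations with total T = Σxᵢ is Gamma(α+n, β+T).
Sum of observations T = 15.2 minutes; n = 7.
Posterior: Gamma(1.74+7, 5.90+15.2) = Gamma(8.74, 21.10).
Var = α/β² = 0.019631.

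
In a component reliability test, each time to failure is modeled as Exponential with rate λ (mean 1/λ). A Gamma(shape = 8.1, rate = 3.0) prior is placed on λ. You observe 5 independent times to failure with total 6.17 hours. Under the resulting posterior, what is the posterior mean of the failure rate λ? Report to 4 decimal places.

1.4286

With a Gamma(shape α, rate β) prior on the exponential rate λ, the posterior after n observations with total T = Σxᵢ is Gamma(α+n, β+T).
Posterior: Gamma(8.1+5, 3.0+6.17) = Gamma(13.1, 9.17).
Posterior mean of λ = α/β = 13.1/9.17 = 1.4286.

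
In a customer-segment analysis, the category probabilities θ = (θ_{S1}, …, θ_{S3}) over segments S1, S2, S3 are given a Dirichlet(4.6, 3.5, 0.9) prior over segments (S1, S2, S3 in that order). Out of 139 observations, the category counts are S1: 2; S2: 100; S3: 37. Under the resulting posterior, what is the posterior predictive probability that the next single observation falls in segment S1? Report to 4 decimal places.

0.0446

The Dirichlet prior is conjugate to the Multinomial likelihood: each posterior αⱼ = prior αⱼ + observed count nⱼ.
Posterior concentration: (6.6, 103.5, 37.9), total = 148.0.
P(next = S1 | data) = α_{S1}/Σα = 0.0446.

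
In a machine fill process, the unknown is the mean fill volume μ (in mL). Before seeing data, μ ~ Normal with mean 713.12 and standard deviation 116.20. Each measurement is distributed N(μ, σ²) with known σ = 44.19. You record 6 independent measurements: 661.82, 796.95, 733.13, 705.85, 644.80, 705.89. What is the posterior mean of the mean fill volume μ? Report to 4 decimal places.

For Normal data with known variance σ², a Normal(μ₀, σ₀²) prior on μ is conjugate. Posterior precision = 1/σ₀² + n/σ²; posterior mean is the precision-weighted average of μ₀ and x̄.
Σxᵢ = 661.82 + 796.95 + 733.13 + 705.85 + 644.80 + 705.89 = 4248.44, so n·x̄ = 4248.44.
σ₀² = 116.20² = 13502.44, σ² = 44.19² = 1952.7561; σ² + n·σ₀² = 1952.7561 + 6·13502.44 = 82967.3961.
Posterior mean = (μ₀/σ₀² + n·x̄/σ²)/(1/σ₀² + n/σ²) = (σ²·μ₀ + σ₀²·n·x̄)/(σ² + n·σ₀²) = (1952.7561·713.12 + 13502.44·4248.44)/82967.3961 = 58756855.623632/82967.3961 = 708.1921.

708.1921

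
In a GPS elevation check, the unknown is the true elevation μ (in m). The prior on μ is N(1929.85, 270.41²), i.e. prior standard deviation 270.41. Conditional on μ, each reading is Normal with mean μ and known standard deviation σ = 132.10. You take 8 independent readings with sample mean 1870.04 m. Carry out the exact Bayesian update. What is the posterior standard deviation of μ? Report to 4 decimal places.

For Normal data with known variance σ², a Normal(μ₀, σ₀²) prior on μ is conjugate. Posterior precision = 1/σ₀² + n/σ²; posterior mean is the precision-weighted average of μ₀ and x̄.
σ₀² = 270.41² = 73121.5681, σ² = 132.10² = 17450.41; σ² + n·σ₀² = 17450.41 + 8·73121.5681 = 602422.9548.
Posterior precision = 1/σ₀² + n/σ² = 1/73121.5681 + 8/17450.41 = (σ² + n·σ₀²)/(σ₀²σ²) = 602422.9548/(73121.5681·17450.41); posterior variance σₙ² = σ₀²σ²/(σ² + n·σ₀²) = 73121.5681·17450.41/602422.9548 = 2118.115409.
Posterior SD = √σₙ² = √(73121.5681·17450.41/602422.9548) = 46.0230.

46.0230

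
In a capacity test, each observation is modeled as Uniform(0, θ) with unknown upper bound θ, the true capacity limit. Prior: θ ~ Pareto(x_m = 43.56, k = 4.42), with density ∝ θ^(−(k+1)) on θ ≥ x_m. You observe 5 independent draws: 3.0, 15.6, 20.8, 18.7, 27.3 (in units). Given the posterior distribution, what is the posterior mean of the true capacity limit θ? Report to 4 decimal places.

48.7334

A Pareto(scale x_m, shape k) prior on the upper bound θ of Uniform(0, θ) is conjugate: posterior is Pareto(max(x_m, max xᵢ), k + n).
Sample maximum = 27.3; prior scale x_m = 43.56 → posterior scale = max = 43.56.
Posterior shape = 4.42 + 5 = 9.42.
E[θ|data] = k·x_m/(k−1) = 9.42·43.56/8.42 = 48.7334.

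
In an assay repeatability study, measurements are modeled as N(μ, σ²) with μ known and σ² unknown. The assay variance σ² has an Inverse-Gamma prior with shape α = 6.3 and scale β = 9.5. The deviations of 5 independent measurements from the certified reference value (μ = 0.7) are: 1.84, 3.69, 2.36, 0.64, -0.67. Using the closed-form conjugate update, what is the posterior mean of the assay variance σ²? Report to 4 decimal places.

With known mean μ and an Inverse-Gamma(α, β) prior on σ², the Normal likelihood is conjugate: posterior is Inv-Gamma(α + n/2, β + Σ(xᵢ−μ)²/2).
Σ(xᵢ−μ)² = (1.84)² + (3.69)² + (2.36)² + (0.64)² + (-0.67)² = 23.4298.
Posterior: Inv-Gamma(6.3 + 5/2, 9.5 + 23.4298/2) = Inv-Gamma(8.80, 21.21490).
E[σ²|data] = β/(α−1) = 21.21490/7.80 = 2.7199.

2.7199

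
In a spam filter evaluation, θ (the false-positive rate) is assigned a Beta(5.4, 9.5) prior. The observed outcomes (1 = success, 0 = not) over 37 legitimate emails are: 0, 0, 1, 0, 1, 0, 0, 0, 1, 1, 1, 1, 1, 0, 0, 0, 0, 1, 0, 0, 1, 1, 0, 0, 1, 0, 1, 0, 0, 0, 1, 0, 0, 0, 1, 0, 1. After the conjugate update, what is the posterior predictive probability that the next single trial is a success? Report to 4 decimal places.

The Beta prior is conjugate to a Binomial/Bernoulli likelihood; the update adds successes to α and failures to β.
Posterior: Beta(α+k, β+n−k) = Beta(5.4+15, 9.5+22) = Beta(20.4, 31.5).
For a single future Bernoulli trial, P(success | data) = α/(α+β) = 0.3931.

0.3931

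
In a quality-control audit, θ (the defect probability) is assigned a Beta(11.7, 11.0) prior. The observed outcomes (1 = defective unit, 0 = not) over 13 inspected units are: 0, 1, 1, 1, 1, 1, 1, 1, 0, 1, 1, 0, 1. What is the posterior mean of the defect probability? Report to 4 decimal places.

The Beta prior is conjugate to a Binomial/Bernoulli likelihood; the update adds successes to α and failures to β.
Posterior: Beta(α+k, β+n−k) = Beta(11.7+10, 11.0+3) = Beta(21.7, 14.0).
Posterior mean = α/(α+β) = 21.7/35.7 = 0.6078.

0.6078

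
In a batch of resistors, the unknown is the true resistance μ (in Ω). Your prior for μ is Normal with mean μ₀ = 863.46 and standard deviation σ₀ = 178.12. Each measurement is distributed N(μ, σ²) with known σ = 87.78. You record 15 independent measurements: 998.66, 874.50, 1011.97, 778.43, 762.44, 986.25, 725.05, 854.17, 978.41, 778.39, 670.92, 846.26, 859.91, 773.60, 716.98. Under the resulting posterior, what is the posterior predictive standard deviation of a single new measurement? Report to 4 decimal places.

For Normal data with known variance σ², a Normal(μ₀, σ₀²) prior on μ is conjugate. Posterior precision = 1/σ₀² + n/σ²; posterior mean is the precision-weighted average of μ₀ and x̄.
σ₀² = 178.12² = 31726.7344, σ² = 87.78² = 7705.3284; σ² + n·σ₀² = 7705.3284 + 15·31726.7344 = 483606.3444.
Posterior precision = 1/σ₀² + n/σ² = 1/31726.7344 + 15/7705.3284 = (σ² + n·σ₀²)/(σ₀²σ²) = 483606.3444/(31726.7344·7705.3284); posterior variance σₙ² = σ₀²σ²/(σ² + n·σ₀²) = 31726.7344·7705.3284/483606.3444 = 505.503930.
Predictive variance for one new observation = σₙ² + σ² = 31726.7344·7705.3284/483606.3444 + 7705.3284 = σ²·(σ₀² + 483606.3444)/483606.3444 = 7705.3284·515333.0788/483606.3444 = 8210.832330; SD = √(7705.3284·515333.0788/483606.3444) = 90.6136.

90.6136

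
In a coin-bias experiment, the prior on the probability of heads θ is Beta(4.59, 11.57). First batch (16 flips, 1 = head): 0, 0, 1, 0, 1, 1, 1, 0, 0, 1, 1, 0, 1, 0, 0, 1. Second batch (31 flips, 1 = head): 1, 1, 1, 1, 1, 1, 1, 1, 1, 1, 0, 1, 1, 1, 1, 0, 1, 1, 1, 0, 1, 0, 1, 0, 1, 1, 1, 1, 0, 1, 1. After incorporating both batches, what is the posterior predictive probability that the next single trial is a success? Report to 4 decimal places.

The Beta prior is conjugate to a Binomial/Bernoulli likelihood; the update adds successes to α and failures to β.
After batch 1: Beta(4.59+8, 11.57+8) = Beta(12.59, 19.57).
After batch 2: Beta(12.59+25, 19.57+6) = Beta(37.59, 25.57).
For a single future Bernoulli trial, P(success | data) = α/(α+β) = 0.5952.

0.5952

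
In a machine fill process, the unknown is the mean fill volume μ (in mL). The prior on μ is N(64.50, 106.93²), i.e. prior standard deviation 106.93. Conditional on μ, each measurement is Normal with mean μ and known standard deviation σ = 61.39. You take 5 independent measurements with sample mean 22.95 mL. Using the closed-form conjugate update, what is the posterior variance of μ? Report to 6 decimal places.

707.131362

For Normal data with known variance σ², a Normal(μ₀, σ₀²) prior on μ is conjugate. Posterior precision = 1/σ₀² + n/σ²; posterior mean is the precision-weighted average of μ₀ and x̄.
σ₀² = 106.93² = 11434.0249, σ² = 61.39² = 3768.7321; σ² + n·σ₀² = 3768.7321 + 5·11434.0249 = 60938.8566.
Posterior precision = 1/σ₀² + n/σ² = 1/11434.0249 + 5/3768.7321 = (σ² + n·σ₀²)/(σ₀²σ²) = 60938.8566/(11434.0249·3768.7321); posterior variance σₙ² = σ₀²σ²/(σ² + n·σ₀²) = 11434.0249·3768.7321/60938.8566 = 707.131362.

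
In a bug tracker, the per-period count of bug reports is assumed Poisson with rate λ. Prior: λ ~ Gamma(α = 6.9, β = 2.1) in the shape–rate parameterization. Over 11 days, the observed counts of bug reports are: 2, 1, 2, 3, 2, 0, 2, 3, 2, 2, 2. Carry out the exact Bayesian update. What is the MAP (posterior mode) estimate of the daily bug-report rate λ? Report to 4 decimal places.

2.0534

With a Gamma(shape α, rate β) prior, the Poisson likelihood is conjugate: the posterior is Gamma(α + ΣXᵢ, β + n).
Sum of counts S = 21 over n = 11 days.
Posterior: Gamma(α+S, β+n) = Gamma(6.9+21, 2.1+11) = Gamma(27.9, 13.1).
Mode of Gamma(α,β) for α≥1 is (α−1)/β = 26.9/13.1 = 2.0534.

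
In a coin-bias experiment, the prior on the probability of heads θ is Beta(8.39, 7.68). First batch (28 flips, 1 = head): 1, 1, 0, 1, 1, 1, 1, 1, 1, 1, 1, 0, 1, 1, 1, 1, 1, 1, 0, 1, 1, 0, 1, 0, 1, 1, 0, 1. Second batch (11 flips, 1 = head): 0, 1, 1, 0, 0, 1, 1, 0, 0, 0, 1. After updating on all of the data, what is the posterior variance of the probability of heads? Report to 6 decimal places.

0.004096

The Beta prior is conjugate to a Binomial/Bernoulli likelihood; the update adds successes to α and failures to β.
After batch 1: Beta(8.39+22, 7.68+6) = Beta(30.39, 13.68).
After batch 2: Beta(30.39+5, 13.68+6) = Beta(35.39, 19.68).
Var = αβ/((α+β)²(α+β+1)) = 35.39·19.68/(55.07²·56.07) = 0.004096.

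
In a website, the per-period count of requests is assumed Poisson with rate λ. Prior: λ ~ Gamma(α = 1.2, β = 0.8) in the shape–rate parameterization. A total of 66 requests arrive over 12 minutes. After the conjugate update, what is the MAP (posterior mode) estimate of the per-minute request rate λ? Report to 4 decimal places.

With a Gamma(shape α, rate β) prior, the Poisson likelihood is conjugate: the posterior is Gamma(α + ΣXᵢ, β + n).
Posterior: Gamma(α+S, β+n) = Gamma(1.2+66, 0.8+12) = Gamma(67.2, 12.8).
Mode of Gamma(α,β) for α≥1 is (α−1)/β = 66.2/12.8 = 5.1719.

5.1719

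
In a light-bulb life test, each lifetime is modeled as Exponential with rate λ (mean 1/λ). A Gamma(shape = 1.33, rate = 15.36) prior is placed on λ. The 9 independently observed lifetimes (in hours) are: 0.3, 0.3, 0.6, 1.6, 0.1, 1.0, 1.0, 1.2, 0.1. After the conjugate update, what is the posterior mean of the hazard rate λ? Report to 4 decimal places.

0.4791

With a Gamma(shape α, rate β) prior on the exponential rate λ, the posterior after n observations with total T = Σxᵢ is Gamma(α+n, β+T).
Sum of observations T = 6.2 hours; n = 9.
Posterior: Gamma(1.33+9, 15.36+6.2) = Gamma(10.33, 21.56).
Posterior mean of λ = α/β = 10.33/21.56 = 0.4791.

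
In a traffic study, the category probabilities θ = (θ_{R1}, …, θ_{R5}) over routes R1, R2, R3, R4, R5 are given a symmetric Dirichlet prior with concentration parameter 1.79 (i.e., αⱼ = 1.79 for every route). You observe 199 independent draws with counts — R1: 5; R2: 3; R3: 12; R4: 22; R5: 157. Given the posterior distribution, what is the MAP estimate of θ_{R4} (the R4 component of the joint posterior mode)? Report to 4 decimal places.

The Dirichlet prior is conjugate to the Multinomial likelihood: each posterior αⱼ = prior αⱼ + observed count nⱼ.
Posterior concentration: (6.79, 4.79, 13.79, 23.79, 158.79), total = 207.95.
Joint mode component: (α_{R4}−1)/(Σα−K) = 22.79/202.95 = 0.1123.

0.1123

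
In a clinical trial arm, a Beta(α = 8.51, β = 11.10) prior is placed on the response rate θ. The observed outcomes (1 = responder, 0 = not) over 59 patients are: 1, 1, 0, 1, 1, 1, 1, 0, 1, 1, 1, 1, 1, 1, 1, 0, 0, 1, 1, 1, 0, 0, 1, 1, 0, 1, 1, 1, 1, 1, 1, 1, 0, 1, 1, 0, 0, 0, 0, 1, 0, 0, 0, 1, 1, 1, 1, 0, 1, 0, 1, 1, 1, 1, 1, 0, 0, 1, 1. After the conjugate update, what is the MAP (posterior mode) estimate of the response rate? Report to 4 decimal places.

The Beta prior is conjugate to a Binomial/Bernoulli likelihood; the update adds successes to α and failures to β.
Posterior: Beta(α+k, β+n−k) = Beta(8.51+40, 11.10+19) = Beta(48.51, 30.10).
Mode of Beta(a,b) for a,b>1 is (a−1)/(a+b−2) = 47.51/76.61 = 0.6202.

0.6202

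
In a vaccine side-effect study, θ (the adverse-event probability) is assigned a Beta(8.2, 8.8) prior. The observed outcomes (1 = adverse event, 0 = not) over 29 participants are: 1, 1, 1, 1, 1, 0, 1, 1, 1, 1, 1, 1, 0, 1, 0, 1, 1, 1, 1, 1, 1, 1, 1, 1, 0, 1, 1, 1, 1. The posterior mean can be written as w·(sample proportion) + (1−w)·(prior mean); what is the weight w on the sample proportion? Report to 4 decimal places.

0.6304

The Beta prior is conjugate to a Binomial/Bernoulli likelihood; the update adds successes to α and failures to β.
Posterior mean = (α₀+k)/(α₀+β₀+n) = [n/(α₀+β₀+n)]·(k/n) + [(α₀+β₀)/(α₀+β₀+n)]·α₀/(α₀+β₀), so only n and the prior enter the weight.
The weight on the data is w = n/(α₀+β₀+n) = 29/(8.2+8.8+29) = 29/46.0 = 0.6304.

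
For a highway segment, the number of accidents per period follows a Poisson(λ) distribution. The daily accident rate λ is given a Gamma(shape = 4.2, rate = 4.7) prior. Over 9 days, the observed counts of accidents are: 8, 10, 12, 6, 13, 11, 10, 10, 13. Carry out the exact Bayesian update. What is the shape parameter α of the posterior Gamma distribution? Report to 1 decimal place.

With a Gamma(shape α, rate β) prior, the Poisson likelihood is conjugate: the posterior is Gamma(α + ΣXᵢ, β + n).
Sum of counts S = 93 over n = 9 days.
Posterior: Gamma(α+S, β+n) = Gamma(4.2+93, 4.7+9) = Gamma(97.2, 13.7).
Posterior α = 97.2.

97.2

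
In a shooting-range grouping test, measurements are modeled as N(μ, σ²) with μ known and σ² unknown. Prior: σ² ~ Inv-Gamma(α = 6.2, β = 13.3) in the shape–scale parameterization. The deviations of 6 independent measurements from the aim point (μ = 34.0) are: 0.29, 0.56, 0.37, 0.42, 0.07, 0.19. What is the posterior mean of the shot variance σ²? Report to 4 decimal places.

1.6678

With known mean μ and an Inverse-Gamma(α, β) prior on σ², the Normal likelihood is conjugate: posterior is Inv-Gamma(α + n/2, β + Σ(xᵢ−μ)²/2).
Σ(xᵢ−μ)² = (0.29)² + (0.56)² + (0.37)² + (0.42)² + (0.07)² + (0.19)² = 0.7520.
Posterior: Inv-Gamma(6.2 + 6/2, 13.3 + 0.7520/2) = Inv-Gamma(9.20, 13.67600).
E[σ²|data] = β/(α−1) = 13.67600/8.20 = 1.6678.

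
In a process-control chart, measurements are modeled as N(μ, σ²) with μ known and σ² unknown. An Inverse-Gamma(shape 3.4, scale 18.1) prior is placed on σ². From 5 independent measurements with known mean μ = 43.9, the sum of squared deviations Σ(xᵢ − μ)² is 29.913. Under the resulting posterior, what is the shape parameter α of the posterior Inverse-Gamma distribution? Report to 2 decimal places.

5.90

With known mean μ and an Inverse-Gamma(α, β) prior on σ², the Normal likelihood is conjugate: posterior is Inv-Gamma(α + n/2, β + Σ(xᵢ−μ)²/2).
Posterior: Inv-Gamma(3.4 + 5/2, 18.1 + 29.913/2) = Inv-Gamma(5.90, 33.0565).
Posterior α = 5.90.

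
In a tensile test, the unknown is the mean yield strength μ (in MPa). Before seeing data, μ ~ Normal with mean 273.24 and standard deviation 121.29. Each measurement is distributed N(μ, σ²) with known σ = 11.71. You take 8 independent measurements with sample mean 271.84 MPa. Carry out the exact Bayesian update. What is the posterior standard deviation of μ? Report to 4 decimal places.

4.1377

For Normal data with known variance σ², a Normal(μ₀, σ₀²) prior on μ is conjugate. Posterior precision = 1/σ₀² + n/σ²; posterior mean is the precision-weighted average of μ₀ and x̄.
σ₀² = 121.29² = 14711.2641, σ² = 11.71² = 137.1241; σ² + n·σ₀² = 137.1241 + 8·14711.2641 = 117827.2369.
Posterior precision = 1/σ₀² + n/σ² = 1/14711.2641 + 8/137.1241 = (σ² + n·σ₀²)/(σ₀²σ²) = 117827.2369/(14711.2641·137.1241); posterior variance σₙ² = σ₀²σ²/(σ² + n·σ₀²) = 14711.2641·137.1241/117827.2369 = 17.120565.
Posterior SD = √σₙ² = √(14711.2641·137.1241/117827.2369) = 4.1377.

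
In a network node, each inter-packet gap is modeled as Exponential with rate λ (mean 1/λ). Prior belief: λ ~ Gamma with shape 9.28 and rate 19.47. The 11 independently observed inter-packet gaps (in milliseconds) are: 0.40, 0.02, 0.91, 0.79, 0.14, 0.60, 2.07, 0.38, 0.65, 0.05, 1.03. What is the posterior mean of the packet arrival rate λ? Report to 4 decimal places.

0.7650

With a Gamma(shape α, rate β) prior on the exponential rate λ, the posterior after n observations with total T = Σxᵢ is Gamma(α+n, β+T).
Sum of observations T = 7.04 milliseconds; n = 11.
Posterior: Gamma(9.28+11, 19.47+7.04) = Gamma(20.28, 26.51).
Posterior mean of λ = α/β = 20.28/26.51 = 0.7650.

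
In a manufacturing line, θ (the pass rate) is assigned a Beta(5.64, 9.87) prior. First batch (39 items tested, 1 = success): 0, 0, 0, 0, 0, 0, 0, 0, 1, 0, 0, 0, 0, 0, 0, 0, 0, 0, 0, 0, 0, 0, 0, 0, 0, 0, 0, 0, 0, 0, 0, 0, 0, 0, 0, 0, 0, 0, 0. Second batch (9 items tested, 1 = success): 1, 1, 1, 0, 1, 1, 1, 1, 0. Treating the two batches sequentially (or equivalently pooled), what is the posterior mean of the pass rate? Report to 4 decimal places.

0.2148

The Beta prior is conjugate to a Binomial/Bernoulli likelihood; the update adds successes to α and failures to β.
After batch 1: Beta(5.64+1, 9.87+38) = Beta(6.64, 47.87).
After batch 2: Beta(6.64+7, 47.87+2) = Beta(13.64, 49.87).
Posterior mean = α/(α+β) = 13.64/63.51 = 0.2148.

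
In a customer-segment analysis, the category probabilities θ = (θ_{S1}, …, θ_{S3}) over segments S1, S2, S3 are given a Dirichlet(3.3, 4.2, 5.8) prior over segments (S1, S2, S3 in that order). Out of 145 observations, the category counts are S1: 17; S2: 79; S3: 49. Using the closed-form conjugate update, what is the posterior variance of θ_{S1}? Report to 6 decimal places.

The Dirichlet prior is conjugate to the Multinomial likelihood: each posterior αⱼ = prior αⱼ + observed count nⱼ.
Posterior concentration: (20.3, 83.2, 54.8), total = 158.3.
Var[θ_j] = α_j(Σα−α_j)/((Σα)²(Σα+1)) = 20.3·138.0/(158.3²·159.3) = 0.000702.

0.000702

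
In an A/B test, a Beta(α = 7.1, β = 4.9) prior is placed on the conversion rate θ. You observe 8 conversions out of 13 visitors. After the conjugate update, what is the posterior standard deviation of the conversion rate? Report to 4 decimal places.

The Beta prior is conjugate to a Binomial/Bernoulli likelihood; the update adds successes to α and failures to β.
Posterior: Beta(α+k, β+n−k) = Beta(7.1+8, 4.9+5) = Beta(15.1, 9.9).
Var = αβ/((α+β)²(α+β+1)) = 15.1·9.9/(25.0²·26.0) = 0.00919938; SD = √0.00919938 = 0.0959.

0.0959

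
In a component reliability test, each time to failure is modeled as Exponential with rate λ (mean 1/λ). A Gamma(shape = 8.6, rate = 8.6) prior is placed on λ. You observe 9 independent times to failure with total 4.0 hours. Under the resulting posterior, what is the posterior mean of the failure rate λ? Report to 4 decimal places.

1.3968

With a Gamma(shape α, rate β) prior on the exponential rate λ, the posterior after n observations with total T = Σxᵢ is Gamma(α+n, β+T).
Posterior: Gamma(8.6+9, 8.6+4.0) = Gamma(17.6, 12.6).
Posterior mean of λ = α/β = 17.6/12.6 = 1.3968.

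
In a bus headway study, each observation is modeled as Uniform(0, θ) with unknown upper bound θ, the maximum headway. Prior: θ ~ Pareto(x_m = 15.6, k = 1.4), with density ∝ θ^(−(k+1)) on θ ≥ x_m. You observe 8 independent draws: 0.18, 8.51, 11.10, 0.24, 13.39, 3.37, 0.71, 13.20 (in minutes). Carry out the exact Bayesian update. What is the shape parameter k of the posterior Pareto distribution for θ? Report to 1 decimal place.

A Pareto(scale x_m, shape k) prior on the upper bound θ of Uniform(0, θ) is conjugate: posterior is Pareto(max(x_m, max xᵢ), k + n).
Sample maximum = 13.39; prior scale x_m = 15.6 → posterior scale = max = 15.60.
Posterior shape = 1.4 + 8 = 9.4.
Posterior shape k = 9.4.

9.4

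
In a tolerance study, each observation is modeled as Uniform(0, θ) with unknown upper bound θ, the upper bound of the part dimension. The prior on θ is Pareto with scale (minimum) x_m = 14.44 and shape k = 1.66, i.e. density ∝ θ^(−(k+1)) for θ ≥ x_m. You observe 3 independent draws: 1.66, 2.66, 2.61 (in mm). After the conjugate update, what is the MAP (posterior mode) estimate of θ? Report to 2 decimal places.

14.44

A Pareto(scale x_m, shape k) prior on the upper bound θ of Uniform(0, θ) is conjugate: posterior is Pareto(max(x_m, max xᵢ), k + n).
Sample maximum = 2.66; prior scale x_m = 14.44 → posterior scale = max = 14.44.
Posterior shape = 1.66 + 3 = 4.66.
The Pareto density is decreasing on [x_m, ∞), so the mode is x_m = 14.44.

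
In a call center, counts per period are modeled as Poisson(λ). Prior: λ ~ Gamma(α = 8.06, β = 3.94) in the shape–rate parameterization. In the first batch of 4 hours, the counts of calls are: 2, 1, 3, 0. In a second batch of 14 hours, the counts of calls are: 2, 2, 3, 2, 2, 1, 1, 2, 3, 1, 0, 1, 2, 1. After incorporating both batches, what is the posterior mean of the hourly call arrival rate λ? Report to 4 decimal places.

With a Gamma(shape α, rate β) prior, the Poisson likelihood is conjugate: the posterior is Gamma(α + ΣXᵢ, β + n).
Batch 1: sum of counts S = 6 over n = 4 hours.
After batch 1: Gamma(α+S, β+n) = Gamma(8.06+6, 3.94+4) = Gamma(14.06, 7.94).
Batch 2: sum of counts S = 23 over n = 14 hours.
After batch 2: Gamma(α+S, β+n) = Gamma(14.06+23, 7.94+14) = Gamma(37.06, 21.94).
Posterior mean = α/β = 37.06/21.94 = 1.6892.

1.6892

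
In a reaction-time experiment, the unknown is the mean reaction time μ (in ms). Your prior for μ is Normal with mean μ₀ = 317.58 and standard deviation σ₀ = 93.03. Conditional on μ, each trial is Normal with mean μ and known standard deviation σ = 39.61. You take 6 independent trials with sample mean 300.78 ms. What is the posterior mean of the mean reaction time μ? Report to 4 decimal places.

For Normal data with known variance σ², a Normal(μ₀, σ₀²) prior on μ is conjugate. Posterior precision = 1/σ₀² + n/σ²; posterior mean is the precision-weighted average of μ₀ and x̄.
n·x̄ = 6·300.78 = 1804.68.
σ₀² = 93.03² = 8654.5809, σ² = 39.61² = 1568.9521; σ² + n·σ₀² = 1568.9521 + 6·8654.5809 = 53496.4375.
Posterior mean = (μ₀/σ₀² + n·x̄/σ²)/(1/σ₀² + n/σ²) = (σ²·μ₀ + σ₀²·n·x̄)/(σ² + n·σ₀²) = (1568.9521·317.58 + 8654.5809·1804.68)/53496.4375 = 16117016.86653/53496.4375 = 301.2727.

301.2727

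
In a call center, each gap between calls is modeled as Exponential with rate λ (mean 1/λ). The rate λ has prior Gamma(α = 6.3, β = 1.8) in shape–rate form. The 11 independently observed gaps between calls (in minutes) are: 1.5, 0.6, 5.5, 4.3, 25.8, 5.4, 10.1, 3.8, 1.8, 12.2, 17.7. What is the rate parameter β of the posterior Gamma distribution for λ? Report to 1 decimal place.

With a Gamma(shape α, rate β) prior on the exponential rate λ, the posterior after n observations with total T = Σxᵢ is Gamma(α+n, β+T).
Sum of observations T = 88.7 minutes; n = 11.
Posterior: Gamma(6.3+11, 1.8+88.7) = Gamma(17.3, 90.5).
Posterior β = 90.5.

90.5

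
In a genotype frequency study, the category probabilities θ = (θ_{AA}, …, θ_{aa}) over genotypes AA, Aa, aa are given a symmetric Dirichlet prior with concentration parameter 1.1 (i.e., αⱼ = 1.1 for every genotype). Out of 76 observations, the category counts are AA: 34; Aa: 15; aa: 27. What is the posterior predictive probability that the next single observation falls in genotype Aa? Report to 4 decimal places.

The Dirichlet prior is conjugate to the Multinomial likelihood: each posterior αⱼ = prior αⱼ + observed count nⱼ.
Posterior concentration: (35.1, 16.1, 28.1), total = 79.3.
P(next = Aa | data) = α_{Aa}/Σα = 0.2030.

0.2030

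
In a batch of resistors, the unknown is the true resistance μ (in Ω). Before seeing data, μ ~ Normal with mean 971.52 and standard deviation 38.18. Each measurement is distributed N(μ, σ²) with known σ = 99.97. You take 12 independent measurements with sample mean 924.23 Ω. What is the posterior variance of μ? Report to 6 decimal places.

For Normal data with known variance σ², a Normal(μ₀, σ₀²) prior on μ is conjugate. Posterior precision = 1/σ₀² + n/σ²; posterior mean is the precision-weighted average of μ₀ and x̄.
σ₀² = 38.18² = 1457.7124, σ² = 99.97² = 9994.0009; σ² + n·σ₀² = 9994.0009 + 12·1457.7124 = 27486.5497.
Posterior precision = 1/σ₀² + n/σ² = 1/1457.7124 + 12/9994.0009 = (σ² + n·σ₀²)/(σ₀²σ²) = 27486.5497/(1457.7124·9994.0009); posterior variance σₙ² = σ₀²σ²/(σ² + n·σ₀²) = 1457.7124·9994.0009/27486.5497 = 530.018471.

530.018471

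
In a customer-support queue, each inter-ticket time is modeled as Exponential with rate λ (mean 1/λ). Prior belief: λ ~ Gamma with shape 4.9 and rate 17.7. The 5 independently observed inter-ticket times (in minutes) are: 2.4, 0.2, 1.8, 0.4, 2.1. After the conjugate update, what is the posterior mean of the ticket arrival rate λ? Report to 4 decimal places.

0.4024

With a Gamma(shape α, rate β) prior on the exponential rate λ, the posterior after n observations with total T = Σxᵢ is Gamma(α+n, β+T).
Sum of observations T = 6.9 minutes; n = 5.
Posterior: Gamma(4.9+5, 17.7+6.9) = Gamma(9.9, 24.6).
Posterior mean of λ = α/β = 9.9/24.6 = 0.4024.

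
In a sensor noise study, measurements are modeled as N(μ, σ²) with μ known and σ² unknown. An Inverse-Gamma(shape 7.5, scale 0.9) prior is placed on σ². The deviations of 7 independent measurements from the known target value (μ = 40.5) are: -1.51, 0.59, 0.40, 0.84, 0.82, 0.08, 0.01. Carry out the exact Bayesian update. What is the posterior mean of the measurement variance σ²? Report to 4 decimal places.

With known mean μ and an Inverse-Gamma(α, β) prior on σ², the Normal likelihood is conjugate: posterior is Inv-Gamma(α + n/2, β + Σ(xᵢ−μ)²/2).
Σ(xᵢ−μ)² = (-1.51)² + (0.59)² + (0.40)² + (0.84)² + (0.82)² + (0.08)² + (0.01)² = 4.1727.
Posterior: Inv-Gamma(7.5 + 7/2, 0.9 + 4.1727/2) = Inv-Gamma(11.00, 2.98635).
E[σ²|data] = β/(α−1) = 2.98635/10.00 = 0.2986.

0.2986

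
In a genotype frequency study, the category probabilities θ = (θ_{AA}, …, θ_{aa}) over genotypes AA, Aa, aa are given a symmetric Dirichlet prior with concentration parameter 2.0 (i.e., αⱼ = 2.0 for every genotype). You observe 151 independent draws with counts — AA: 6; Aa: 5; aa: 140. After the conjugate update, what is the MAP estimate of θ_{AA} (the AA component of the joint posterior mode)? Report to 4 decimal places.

The Dirichlet prior is conjugate to the Multinomial likelihood: each posterior αⱼ = prior αⱼ + observed count nⱼ.
Posterior concentration: (8.0, 7.0, 142.0), total = 157.0.
Joint mode component: (α_{AA}−1)/(Σα−K) = 7.0/154.0 = 0.0455.

0.0455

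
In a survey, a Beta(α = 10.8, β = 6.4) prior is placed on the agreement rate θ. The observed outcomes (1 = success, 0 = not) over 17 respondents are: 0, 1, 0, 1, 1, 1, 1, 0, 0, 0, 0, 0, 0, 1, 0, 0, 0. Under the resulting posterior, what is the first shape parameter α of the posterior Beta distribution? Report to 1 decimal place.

The Beta prior is conjugate to a Binomial/Bernoulli likelihood; the update adds successes to α and failures to β.
Posterior: Beta(α+k, β+n−k) = Beta(10.8+6, 6.4+11) = Beta(16.8, 17.4).
Posterior α = 16.8.

16.8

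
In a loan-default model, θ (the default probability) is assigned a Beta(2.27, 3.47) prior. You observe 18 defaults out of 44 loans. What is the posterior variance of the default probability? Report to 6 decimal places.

The Beta prior is conjugate to a Binomial/Bernoulli likelihood; the update adds successes to α and failures to β.
Posterior: Beta(α+k, β+n−k) = Beta(2.27+18, 3.47+26) = Beta(20.27, 29.47).
Var = αβ/((α+β)²(α+β+1)) = 20.27·29.47/(49.74²·50.74) = 0.004759.

0.004759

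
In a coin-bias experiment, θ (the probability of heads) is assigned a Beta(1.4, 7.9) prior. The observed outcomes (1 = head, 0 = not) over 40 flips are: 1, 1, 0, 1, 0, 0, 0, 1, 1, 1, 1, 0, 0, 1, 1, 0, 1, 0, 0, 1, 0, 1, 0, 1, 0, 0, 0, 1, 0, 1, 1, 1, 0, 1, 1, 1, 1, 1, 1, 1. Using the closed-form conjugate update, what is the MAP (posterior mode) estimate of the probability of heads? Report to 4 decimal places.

0.5159

The Beta prior is conjugate to a Binomial/Bernoulli likelihood; the update adds successes to α and failures to β.
Posterior: Beta(α+k, β+n−k) = Beta(1.4+24, 7.9+16) = Beta(25.4, 23.9).
Mode of Beta(a,b) for a,b>1 is (a−1)/(a+b−2) = 24.4/47.3 = 0.5159.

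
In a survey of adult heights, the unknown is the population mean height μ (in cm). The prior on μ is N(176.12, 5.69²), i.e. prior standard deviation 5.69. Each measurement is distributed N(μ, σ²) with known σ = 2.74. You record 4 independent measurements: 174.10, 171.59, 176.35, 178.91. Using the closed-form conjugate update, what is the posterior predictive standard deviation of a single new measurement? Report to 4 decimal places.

For Normal data with known variance σ², a Normal(μ₀, σ₀²) prior on μ is conjugate. Posterior precision = 1/σ₀² + n/σ²; posterior mean is the precision-weighted average of μ₀ and x̄.
σ₀² = 5.69² = 32.3761, σ² = 2.74² = 7.5076; σ² + n·σ₀² = 7.5076 + 4·32.3761 = 137.012.
Posterior precision = 1/σ₀² + n/σ² = 1/32.3761 + 4/7.5076 = (σ² + n·σ₀²)/(σ₀²σ²) = 137.012/(32.3761·7.5076); posterior variance σₙ² = σ₀²σ²/(σ² + n·σ₀²) = 32.3761·7.5076/137.012 = 1.774055.
Predictive variance for one new observation = σₙ² + σ² = 32.3761·7.5076/137.012 + 7.5076 = σ²·(σ₀² + 137.012)/137.012 = 7.5076·169.3881/137.012 = 9.281655; SD = √(7.5076·169.3881/137.012) = 3.0466.

3.0466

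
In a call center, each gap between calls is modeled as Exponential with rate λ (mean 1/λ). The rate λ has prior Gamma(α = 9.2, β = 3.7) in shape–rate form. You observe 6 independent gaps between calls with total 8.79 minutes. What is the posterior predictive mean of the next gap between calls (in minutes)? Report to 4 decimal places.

With a Gamma(shape α, rate β) prior on the exponential rate λ, the posterior after n observations with total T = Σxᵢ is Gamma(α+n, β+T).
Posterior: Gamma(9.2+6, 3.7+8.79) = Gamma(15.2, 12.49).
The predictive distribution for the next observation is Lomax; its mean is β/(α−1) = 12.49/14.2 = 0.8796.

0.8796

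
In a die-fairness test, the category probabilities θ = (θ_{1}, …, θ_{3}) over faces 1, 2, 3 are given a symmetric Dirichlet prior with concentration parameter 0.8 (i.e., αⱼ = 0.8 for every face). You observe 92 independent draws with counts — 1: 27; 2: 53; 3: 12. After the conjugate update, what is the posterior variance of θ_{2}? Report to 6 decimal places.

0.002569

The Dirichlet prior is conjugate to the Multinomial likelihood: each posterior αⱼ = prior αⱼ + observed count nⱼ.
Posterior concentration: (27.8, 53.8, 12.8), total = 94.4.
Var[θ_j] = α_j(Σα−α_j)/((Σα)²(Σα+1)) = 53.8·40.6/(94.4²·95.4) = 0.002569.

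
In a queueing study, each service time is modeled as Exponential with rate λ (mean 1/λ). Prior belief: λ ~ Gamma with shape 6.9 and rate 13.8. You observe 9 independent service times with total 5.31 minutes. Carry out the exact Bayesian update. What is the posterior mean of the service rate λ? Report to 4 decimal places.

With a Gamma(shape α, rate β) prior on the exponential rate λ, the posterior after n observations with total T = Σxᵢ is Gamma(α+n, β+T).
Posterior: Gamma(6.9+9, 13.8+5.31) = Gamma(15.9, 19.11).
Posterior mean of λ = α/β = 15.9/19.11 = 0.8320.

0.8320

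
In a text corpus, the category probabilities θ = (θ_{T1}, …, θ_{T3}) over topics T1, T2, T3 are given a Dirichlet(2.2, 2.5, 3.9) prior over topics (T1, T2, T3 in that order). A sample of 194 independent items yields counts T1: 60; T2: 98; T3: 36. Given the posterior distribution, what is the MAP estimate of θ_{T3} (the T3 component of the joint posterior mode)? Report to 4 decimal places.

The Dirichlet prior is conjugate to the Multinomial likelihood: each posterior αⱼ = prior αⱼ + observed count nⱼ.
Posterior concentration: (62.2, 100.5, 39.9), total = 202.6.
Joint mode component: (α_{T3}−1)/(Σα−K) = 38.9/199.6 = 0.1949.

0.1949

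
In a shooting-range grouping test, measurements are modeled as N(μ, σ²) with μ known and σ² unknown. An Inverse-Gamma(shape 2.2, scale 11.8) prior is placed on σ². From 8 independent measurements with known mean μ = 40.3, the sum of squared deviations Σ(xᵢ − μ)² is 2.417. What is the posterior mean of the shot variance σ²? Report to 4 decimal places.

With known mean μ and an Inverse-Gamma(α, β) prior on σ², the Normal likelihood is conjugate: posterior is Inv-Gamma(α + n/2, β + Σ(xᵢ−μ)²/2).
Posterior: Inv-Gamma(2.2 + 8/2, 11.8 + 2.417/2) = Inv-Gamma(6.20, 13.0085).
E[σ²|data] = β/(α−1) = 13.0085/5.20 = 2.5016.

2.5016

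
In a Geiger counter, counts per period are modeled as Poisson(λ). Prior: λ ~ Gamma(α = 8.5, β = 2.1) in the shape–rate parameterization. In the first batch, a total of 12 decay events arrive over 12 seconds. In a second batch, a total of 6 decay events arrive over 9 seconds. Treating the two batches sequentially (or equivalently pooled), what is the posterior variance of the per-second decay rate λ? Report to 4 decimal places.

0.0497

With a Gamma(shape α, rate β) prior, the Poisson likelihood is conjugate: the posterior is Gamma(α + ΣXᵢ, β + n).
After batch 1: Gamma(α+S, β+n) = Gamma(8.5+12, 2.1+12) = Gamma(20.5, 14.1).
After batch 2: Gamma(α+S, β+n) = Gamma(20.5+6, 14.1+9) = Gamma(26.5, 23.1).
Var = α/β² = 26.5/23.1² = 0.0497.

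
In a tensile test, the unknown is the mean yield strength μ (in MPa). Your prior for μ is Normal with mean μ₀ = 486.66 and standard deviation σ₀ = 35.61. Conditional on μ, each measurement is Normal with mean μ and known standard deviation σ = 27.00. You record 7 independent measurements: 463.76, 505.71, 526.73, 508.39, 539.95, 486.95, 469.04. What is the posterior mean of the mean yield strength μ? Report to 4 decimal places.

499.0575

For Normal data with known variance σ², a Normal(μ₀, σ₀²) prior on μ is conjugate. Posterior precision = 1/σ₀² + n/σ²; posterior mean is the precision-weighted average of μ₀ and x̄.
Σxᵢ = 463.76 + 505.71 + 526.73 + 508.39 + 539.95 + 486.95 + 469.04 = 3500.53, so n·x̄ = 3500.53.
σ₀² = 35.61² = 1268.0721, σ² = 27.00² = 729; σ² + n·σ₀² = 729 + 7·1268.0721 = 9605.5047.
Posterior mean = (μ₀/σ₀² + n·x̄/σ²)/(1/σ₀² + n/σ²) = (σ²·μ₀ + σ₀²·n·x̄)/(σ² + n·σ₀²) = (729·486.66 + 1268.0721·3500.53)/9605.5047 = 4793699.568213/9605.5047 = 499.0575.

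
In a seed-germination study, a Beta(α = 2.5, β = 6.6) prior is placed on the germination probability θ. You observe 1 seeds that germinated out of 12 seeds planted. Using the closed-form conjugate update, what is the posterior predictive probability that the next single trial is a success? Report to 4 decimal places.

The Beta prior is conjugate to a Binomial/Bernoulli likelihood; the update adds successes to α and failures to β.
Posterior: Beta(α+k, β+n−k) = Beta(2.5+1, 6.6+11) = Beta(3.5, 17.6).
For a single future Bernoulli trial, P(success | data) = α/(α+β) = 0.1659.

0.1659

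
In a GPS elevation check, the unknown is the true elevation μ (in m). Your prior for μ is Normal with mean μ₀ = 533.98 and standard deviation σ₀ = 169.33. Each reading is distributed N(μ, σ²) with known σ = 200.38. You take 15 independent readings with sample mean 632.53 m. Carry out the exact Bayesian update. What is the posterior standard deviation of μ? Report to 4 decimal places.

For Normal data with known variance σ², a Normal(μ₀, σ₀²) prior on μ is conjugate. Posterior precision = 1/σ₀² + n/σ²; posterior mean is the precision-weighted average of μ₀ and x̄.
σ₀² = 169.33² = 28672.6489, σ² = 200.38² = 40152.1444; σ² + n·σ₀² = 40152.1444 + 15·28672.6489 = 470241.8779.
Posterior precision = 1/σ₀² + n/σ² = 1/28672.6489 + 15/40152.1444 = (σ² + n·σ₀²)/(σ₀²σ²) = 470241.8779/(28672.6489·40152.1444); posterior variance σₙ² = σ₀²σ²/(σ² + n·σ₀²) = 28672.6489·40152.1444/470241.8779 = 2448.247153.
Posterior SD = √σₙ² = √(28672.6489·40152.1444/470241.8779) = 49.4798.

49.4798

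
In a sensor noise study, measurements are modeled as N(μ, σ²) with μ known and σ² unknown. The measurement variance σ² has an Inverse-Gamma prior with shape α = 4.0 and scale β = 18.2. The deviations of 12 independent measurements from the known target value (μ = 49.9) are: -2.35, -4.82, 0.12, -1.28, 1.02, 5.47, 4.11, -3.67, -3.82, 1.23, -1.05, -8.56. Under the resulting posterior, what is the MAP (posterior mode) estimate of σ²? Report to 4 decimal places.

9.9369

With known mean μ and an Inverse-Gamma(α, β) prior on σ², the Normal likelihood is conjugate: posterior is Inv-Gamma(α + n/2, β + Σ(xᵢ−μ)²/2).
Σ(xᵢ−μ)² = (-2.35)² + (-4.82)² + (0.12)² + (-1.28)² + (1.02)² + (5.47)² + (4.11)² + (-3.67)² + (-3.82)² + (1.23)² + (-1.05)² + (-8.56)² = 182.2114.
Posterior: Inv-Gamma(4.0 + 12/2, 18.2 + 182.2114/2) = Inv-Gamma(10.00, 109.30570).
Mode = β/(α+1) = 109.30570/11.00 = 9.9369.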